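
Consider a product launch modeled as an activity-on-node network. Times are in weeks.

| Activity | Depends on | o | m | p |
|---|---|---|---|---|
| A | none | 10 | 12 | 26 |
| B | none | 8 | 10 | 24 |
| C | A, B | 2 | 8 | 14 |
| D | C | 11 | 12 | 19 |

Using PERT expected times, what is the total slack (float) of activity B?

te_A = (10 + 4·12 + 26)/6 = 84/6 = 14
te_B = (8 + 4·10 + 24)/6 = 72/6 = 12
te_C = (2 + 4·8 + 14)/6 = 48/6 = 8
te_D = (11 + 4·12 + 19)/6 = 78/6 = 13

Forward pass:
ES_A = 0; EF_A = 14
ES_B = 0; EF_B = 12
ES_C = max(EF_A=14, EF_B=12) = 14; EF_C = 14+8 = 22
ES_D = 22; EF_D = 22+13 = 35
Expected project duration μ = 35 weeks. Critical path: A → C → D.

Backward pass:
LF_D = 35; LS_D = 35−13 = 22
LF_C = LS_D = 22; LS_C = 22−8 = 14
LF_B = LS_C = 14; LS_B = 14−12 = 2
LF_A = LS_C = 14; LS_A = 14−14 = 0
Slack_B = LS_B − ES_B = 2 − 0 = 2

2 weeks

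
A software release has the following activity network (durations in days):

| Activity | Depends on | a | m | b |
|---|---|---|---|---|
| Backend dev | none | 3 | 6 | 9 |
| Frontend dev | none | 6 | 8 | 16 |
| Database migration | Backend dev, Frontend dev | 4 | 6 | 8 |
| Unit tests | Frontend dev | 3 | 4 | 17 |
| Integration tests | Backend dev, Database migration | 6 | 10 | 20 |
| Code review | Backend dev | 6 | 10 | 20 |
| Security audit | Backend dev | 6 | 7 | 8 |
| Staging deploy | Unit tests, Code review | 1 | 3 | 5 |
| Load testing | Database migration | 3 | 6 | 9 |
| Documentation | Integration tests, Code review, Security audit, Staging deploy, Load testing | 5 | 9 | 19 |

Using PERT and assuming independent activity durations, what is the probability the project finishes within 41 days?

0.908

te_Backend dev = (3 + 4·6 + 9)/6 = 36/6 = 6; σ²_Backend dev = ((9−3)/6)² = 1.000
te_Frontend dev = (6 + 4·8 + 16)/6 = 54/6 = 9; σ²_Frontend dev = ((16−6)/6)² = 2.778
te_Database migration = (4 + 4·6 + 8)/6 = 36/6 = 6; σ²_Database migration = ((8−4)/6)² = 0.444
te_Unit tests = (3 + 4·4 + 17)/6 = 36/6 = 6; σ²_Unit tests = ((17−3)/6)² = 5.444
te_Integration tests = (6 + 4·10 + 20)/6 = 66/6 = 11; σ²_Integration tests = ((20−6)/6)² = 5.444
te_Code review = (6 + 4·10 + 20)/6 = 66/6 = 11; σ²_Code review = ((20−6)/6)² = 5.444
te_Security audit = (6 + 4·7 + 8)/6 = 42/6 = 7; σ²_Security audit = ((8−6)/6)² = 0.111
te_Staging deploy = (1 + 4·3 + 5)/6 = 18/6 = 3; σ²_Staging deploy = ((5−1)/6)² = 0.444
te_Load testing = (3 + 4·6 + 9)/6 = 36/6 = 6; σ²_Load testing = ((9−3)/6)² = 1.000
te_Documentation = (5 + 4·9 + 19)/6 = 60/6 = 10; σ²_Documentation = ((19−5)/6)² = 5.444

Forward pass:
ES_Backend dev = 0; EF_Backend dev = 6
ES_Frontend dev = 0; EF_Frontend dev = 9
ES_Database migration = max(EF_Backend dev=6, EF_Frontend dev=9) = 9; EF_Database migration = 9+6 = 15
ES_Unit tests = 9; EF_Unit tests = 9+6 = 15
ES_Integration tests = max(EF_Backend dev=6, EF_Database migration=15) = 15; EF_Integration tests = 15+11 = 26
ES_Code review = 6; EF_Code review = 6+11 = 17
ES_Security audit = 6; EF_Security audit = 6+7 = 13
ES_Staging deploy = max(EF_Unit tests=15, EF_Code review=17) = 17; EF_Staging deploy = 17+3 = 20
ES_Load testing = 15; EF_Load testing = 15+6 = 21
ES_Documentation = max(EF_Integration tests=26, EF_Code review=17, EF_Security audit=13, EF_Staging deploy=20, EF_Load testing=21) = 26; EF_Documentation = 26+10 = 36
Expected project duration μ = 36 days. Critical path: Frontend dev → Database migration → Integration tests → Documentation.

Variance along critical path = 2.778 + 0.444 + 5.444 + 5.444 = 14.111; σ = √14.111 = 3.756 days.
Z = (41 − 36) / 3.756 = 1.331
P(T ≤ 41) = Φ(1.331) ≈ 0.908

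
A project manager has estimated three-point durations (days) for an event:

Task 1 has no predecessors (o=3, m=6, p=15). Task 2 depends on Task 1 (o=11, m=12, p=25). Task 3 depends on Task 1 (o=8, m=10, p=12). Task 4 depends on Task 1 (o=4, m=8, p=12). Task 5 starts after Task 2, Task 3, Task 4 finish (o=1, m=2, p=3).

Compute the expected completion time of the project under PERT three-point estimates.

te_Task 1 = (3 + 4·6 + 15)/6 = 42/6 = 7
te_Task 2 = (11 + 4·12 + 25)/6 = 84/6 = 14
te_Task 3 = (8 + 4·10 + 12)/6 = 60/6 = 10
te_Task 4 = (4 + 4·8 + 12)/6 = 48/6 = 8
te_Task 5 = (1 + 4·2 + 3)/6 = 12/6 = 2

Forward pass:
ES_Task 1 = 0; EF_Task 1 = 7
ES_Task 2 = 7; EF_Task 2 = 7+14 = 21
ES_Task 3 = 7; EF_Task 3 = 7+10 = 17
ES_Task 4 = 7; EF_Task 4 = 7+8 = 15
ES_Task 5 = max(EF_Task 2=21, EF_Task 3=17, EF_Task 4=15) = 21; EF_Task 5 = 21+2 = 23
Expected project duration μ = 23 days. Critical path: Task 1 → Task 2 → Task 5.

23 days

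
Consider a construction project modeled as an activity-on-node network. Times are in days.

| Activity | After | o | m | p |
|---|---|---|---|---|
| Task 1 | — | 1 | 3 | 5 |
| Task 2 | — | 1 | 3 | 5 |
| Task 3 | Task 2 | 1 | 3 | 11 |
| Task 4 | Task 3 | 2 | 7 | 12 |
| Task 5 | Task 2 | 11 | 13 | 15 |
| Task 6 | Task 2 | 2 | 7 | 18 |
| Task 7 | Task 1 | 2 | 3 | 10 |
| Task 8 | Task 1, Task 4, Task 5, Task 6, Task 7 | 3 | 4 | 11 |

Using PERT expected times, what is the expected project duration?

te_Task 1 = (1 + 4·3 + 5)/6 = 18/6 = 3
te_Task 2 = (1 + 4·3 + 5)/6 = 18/6 = 3
te_Task 3 = (1 + 4·3 + 11)/6 = 24/6 = 4
te_Task 4 = (2 + 4·7 + 12)/6 = 42/6 = 7
te_Task 5 = (11 + 4·13 + 15)/6 = 78/6 = 13
te_Task 6 = (2 + 4·7 + 18)/6 = 48/6 = 8
te_Task 7 = (2 + 4·3 + 10)/6 = 24/6 = 4
te_Task 8 = (3 + 4·4 + 11)/6 = 30/6 = 5

Forward pass:
ES_Task 1 = 0; EF_Task 1 = 3
ES_Task 2 = 0; EF_Task 2 = 3
ES_Task 3 = 3; EF_Task 3 = 3+4 = 7
ES_Task 4 = 7; EF_Task 4 = 7+7 = 14
ES_Task 5 = 3; EF_Task 5 = 3+13 = 16
ES_Task 6 = 3; EF_Task 6 = 3+8 = 11
ES_Task 7 = 3; EF_Task 7 = 3+4 = 7
ES_Task 8 = max(EF_Task 1=3, EF_Task 4=14, EF_Task 5=16, EF_Task 6=11, EF_Task 7=7) = 16; EF_Task 8 = 16+5 = 21
Expected project duration μ = 21 days. Critical path: Task 2 → Task 5 → Task 8.

21 days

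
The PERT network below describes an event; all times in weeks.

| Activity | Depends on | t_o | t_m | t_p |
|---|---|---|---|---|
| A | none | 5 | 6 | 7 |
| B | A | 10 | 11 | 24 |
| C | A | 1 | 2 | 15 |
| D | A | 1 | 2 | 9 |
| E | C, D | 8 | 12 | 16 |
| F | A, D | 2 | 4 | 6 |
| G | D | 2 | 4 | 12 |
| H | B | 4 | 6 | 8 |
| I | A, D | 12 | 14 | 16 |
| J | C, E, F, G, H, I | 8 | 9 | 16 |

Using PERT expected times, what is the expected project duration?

35 weeks

te_A = (5 + 4·6 + 7)/6 = 36/6 = 6
te_B = (10 + 4·11 + 24)/6 = 78/6 = 13
te_C = (1 + 4·2 + 15)/6 = 24/6 = 4
te_D = (1 + 4·2 + 9)/6 = 18/6 = 3
te_E = (8 + 4·12 + 16)/6 = 72/6 = 12
te_F = (2 + 4·4 + 6)/6 = 24/6 = 4
te_G = (2 + 4·4 + 12)/6 = 30/6 = 5
te_H = (4 + 4·6 + 8)/6 = 36/6 = 6
te_I = (12 + 4·14 + 16)/6 = 84/6 = 14
te_J = (8 + 4·9 + 16)/6 = 60/6 = 10

Forward pass:
ES_A = 0; EF_A = 6
ES_B = 6; EF_B = 6+13 = 19
ES_C = 6; EF_C = 6+4 = 10
ES_D = 6; EF_D = 6+3 = 9
ES_E = max(EF_C=10, EF_D=9) = 10; EF_E = 10+12 = 22
ES_F = max(EF_A=6, EF_D=9) = 9; EF_F = 9+4 = 13
ES_G = 9; EF_G = 9+5 = 14
ES_H = 19; EF_H = 19+6 = 25
ES_I = max(EF_A=6, EF_D=9) = 9; EF_I = 9+14 = 23
ES_J = max(EF_C=10, EF_E=22, EF_F=13, EF_G=14, EF_H=25, EF_I=23) = 25; EF_J = 25+10 = 35
Expected project duration μ = 35 weeks. Critical path: A → B → H → J.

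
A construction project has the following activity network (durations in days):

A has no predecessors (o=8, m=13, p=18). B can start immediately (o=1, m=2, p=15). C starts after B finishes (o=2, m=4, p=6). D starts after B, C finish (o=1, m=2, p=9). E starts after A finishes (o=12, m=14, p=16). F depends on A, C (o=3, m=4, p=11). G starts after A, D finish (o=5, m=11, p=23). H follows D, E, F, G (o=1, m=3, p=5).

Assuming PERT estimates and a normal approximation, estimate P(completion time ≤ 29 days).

te_A = (8 + 4·13 + 18)/6 = 78/6 = 13; σ²_A = ((18−8)/6)² = 2.778
te_B = (1 + 4·2 + 15)/6 = 24/6 = 4; σ²_B = ((15−1)/6)² = 5.444
te_C = (2 + 4·4 + 6)/6 = 24/6 = 4; σ²_C = ((6−2)/6)² = 0.444
te_D = (1 + 4·2 + 9)/6 = 18/6 = 3; σ²_D = ((9−1)/6)² = 1.778
te_E = (12 + 4·14 + 16)/6 = 84/6 = 14; σ²_E = ((16−12)/6)² = 0.444
te_F = (3 + 4·4 + 11)/6 = 30/6 = 5; σ²_F = ((11−3)/6)² = 1.778
te_G = (5 + 4·11 + 23)/6 = 72/6 = 12; σ²_G = ((23−5)/6)² = 9.000
te_H = (1 + 4·3 + 5)/6 = 18/6 = 3; σ²_H = ((5−1)/6)² = 0.444

Forward pass:
ES_A = 0; EF_A = 13
ES_B = 0; EF_B = 4
ES_C = 4; EF_C = 4+4 = 8
ES_D = max(EF_B=4, EF_C=8) = 8; EF_D = 8+3 = 11
ES_E = 13; EF_E = 13+14 = 27
ES_F = max(EF_A=13, EF_C=8) = 13; EF_F = 13+5 = 18
ES_G = max(EF_A=13, EF_D=11) = 13; EF_G = 13+12 = 25
ES_H = max(EF_D=11, EF_E=27, EF_F=18, EF_G=25) = 27; EF_H = 27+3 = 30
Expected project duration μ = 30 days. Critical path: A → E → H.

Variance along critical path = 2.778 + 0.444 + 0.444 = 3.667; σ = √3.667 = 1.915 days.
Z = (29 − 30) / 1.915 = -0.522
P(T ≤ 29) = Φ(-0.522) ≈ 0.301

0.301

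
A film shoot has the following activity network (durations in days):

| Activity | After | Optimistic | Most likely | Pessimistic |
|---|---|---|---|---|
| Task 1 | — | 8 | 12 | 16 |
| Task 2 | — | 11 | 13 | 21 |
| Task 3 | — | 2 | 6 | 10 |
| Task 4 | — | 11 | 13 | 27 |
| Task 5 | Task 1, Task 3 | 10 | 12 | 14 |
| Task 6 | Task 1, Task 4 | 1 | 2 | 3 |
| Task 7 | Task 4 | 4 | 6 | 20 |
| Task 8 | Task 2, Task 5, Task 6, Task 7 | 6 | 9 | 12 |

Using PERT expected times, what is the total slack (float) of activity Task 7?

1 days

te_Task 1 = (8 + 4·12 + 16)/6 = 72/6 = 12
te_Task 2 = (11 + 4·13 + 21)/6 = 84/6 = 14
te_Task 3 = (2 + 4·6 + 10)/6 = 36/6 = 6
te_Task 4 = (11 + 4·13 + 27)/6 = 90/6 = 15
te_Task 5 = (10 + 4·12 + 14)/6 = 72/6 = 12
te_Task 6 = (1 + 4·2 + 3)/6 = 12/6 = 2
te_Task 7 = (4 + 4·6 + 20)/6 = 48/6 = 8
te_Task 8 = (6 + 4·9 + 12)/6 = 54/6 = 9

Forward pass:
ES_Task 1 = 0; EF_Task 1 = 12
ES_Task 2 = 0; EF_Task 2 = 14
ES_Task 3 = 0; EF_Task 3 = 6
ES_Task 4 = 0; EF_Task 4 = 15
ES_Task 5 = max(EF_Task 1=12, EF_Task 3=6) = 12; EF_Task 5 = 12+12 = 24
ES_Task 6 = max(EF_Task 1=12, EF_Task 4=15) = 15; EF_Task 6 = 15+2 = 17
ES_Task 7 = 15; EF_Task 7 = 15+8 = 23
ES_Task 8 = max(EF_Task 2=14, EF_Task 5=24, EF_Task 6=17, EF_Task 7=23) = 24; EF_Task 8 = 24+9 = 33
Expected project duration μ = 33 days. Critical path: Task 1 → Task 5 → Task 8.

Backward pass:
LF_Task 8 = 33; LS_Task 8 = 33−9 = 24
LF_Task 7 = LS_Task 8 = 24; LS_Task 7 = 24−8 = 16
LF_Task 6 = LS_Task 8 = 24; LS_Task 6 = 24−2 = 22
LF_Task 5 = LS_Task 8 = 24; LS_Task 5 = 24−12 = 12
LF_Task 4 = min(LS_Task 6=22, LS_Task 7=16) = 16; LS_Task 4 = 16−15 = 1
LF_Task 3 = LS_Task 5 = 12; LS_Task 3 = 12−6 = 6
LF_Task 2 = LS_Task 8 = 24; LS_Task 2 = 24−14 = 10
LF_Task 1 = min(LS_Task 5=12, LS_Task 6=22) = 12; LS_Task 1 = 12−12 = 0
Slack_Task 7 = LS_Task 7 − ES_Task 7 = 16 − 15 = 1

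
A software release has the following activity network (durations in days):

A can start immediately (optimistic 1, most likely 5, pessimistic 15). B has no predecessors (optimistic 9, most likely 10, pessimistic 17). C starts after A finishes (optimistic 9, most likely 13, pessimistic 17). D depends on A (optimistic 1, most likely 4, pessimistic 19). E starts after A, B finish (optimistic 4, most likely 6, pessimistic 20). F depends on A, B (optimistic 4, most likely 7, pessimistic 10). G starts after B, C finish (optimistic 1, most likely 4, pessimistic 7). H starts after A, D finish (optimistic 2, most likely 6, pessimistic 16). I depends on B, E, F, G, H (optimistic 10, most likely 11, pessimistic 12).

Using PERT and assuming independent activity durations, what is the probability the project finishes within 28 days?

te_A = (1 + 4·5 + 15)/6 = 36/6 = 6; σ²_A = ((15−1)/6)² = 5.444
te_B = (9 + 4·10 + 17)/6 = 66/6 = 11; σ²_B = ((17−9)/6)² = 1.778
te_C = (9 + 4·13 + 17)/6 = 78/6 = 13; σ²_C = ((17−9)/6)² = 1.778
te_D = (1 + 4·4 + 19)/6 = 36/6 = 6; σ²_D = ((19−1)/6)² = 9.000
te_E = (4 + 4·6 + 20)/6 = 48/6 = 8; σ²_E = ((20−4)/6)² = 7.111
te_F = (4 + 4·7 + 10)/6 = 42/6 = 7; σ²_F = ((10−4)/6)² = 1.000
te_G = (1 + 4·4 + 7)/6 = 24/6 = 4; σ²_G = ((7−1)/6)² = 1.000
te_H = (2 + 4·6 + 16)/6 = 42/6 = 7; σ²_H = ((16−2)/6)² = 5.444
te_I = (10 + 4·11 + 12)/6 = 66/6 = 11; σ²_I = ((12−10)/6)² = 0.111

Forward pass:
ES_A = 0; EF_A = 6
ES_B = 0; EF_B = 11
ES_C = 6; EF_C = 6+13 = 19
ES_D = 6; EF_D = 6+6 = 12
ES_E = max(EF_A=6, EF_B=11) = 11; EF_E = 11+8 = 19
ES_F = max(EF_A=6, EF_B=11) = 11; EF_F = 11+7 = 18
ES_G = max(EF_B=11, EF_C=19) = 19; EF_G = 19+4 = 23
ES_H = max(EF_A=6, EF_D=12) = 12; EF_H = 12+7 = 19
ES_I = max(EF_B=11, EF_E=19, EF_F=18, EF_G=23, EF_H=19) = 23; EF_I = 23+11 = 34
Expected project duration μ = 34 days. Critical path: A → C → G → I.

Variance along critical path = 5.444 + 1.778 + 1.000 + 0.111 = 8.333; σ = √8.333 = 2.887 days.
Z = (28 − 34) / 2.887 = -2.078
P(T ≤ 28) = Φ(-2.078) ≈ 0.019

0.019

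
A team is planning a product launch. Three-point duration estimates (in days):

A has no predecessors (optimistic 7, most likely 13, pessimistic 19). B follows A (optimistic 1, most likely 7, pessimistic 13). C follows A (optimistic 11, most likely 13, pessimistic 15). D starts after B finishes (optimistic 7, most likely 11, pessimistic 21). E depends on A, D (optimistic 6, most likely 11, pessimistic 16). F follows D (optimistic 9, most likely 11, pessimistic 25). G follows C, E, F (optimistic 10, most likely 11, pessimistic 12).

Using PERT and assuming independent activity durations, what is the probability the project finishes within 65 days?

te_A = (7 + 4·13 + 19)/6 = 78/6 = 13; σ²_A = ((19−7)/6)² = 4.000
te_B = (1 + 4·7 + 13)/6 = 42/6 = 7; σ²_B = ((13−1)/6)² = 4.000
te_C = (11 + 4·13 + 15)/6 = 78/6 = 13; σ²_C = ((15−11)/6)² = 0.444
te_D = (7 + 4·11 + 21)/6 = 72/6 = 12; σ²_D = ((21−7)/6)² = 5.444
te_E = (6 + 4·11 + 16)/6 = 66/6 = 11; σ²_E = ((16−6)/6)² = 2.778
te_F = (9 + 4·11 + 25)/6 = 78/6 = 13; σ²_F = ((25−9)/6)² = 7.111
te_G = (10 + 4·11 + 12)/6 = 66/6 = 11; σ²_G = ((12−10)/6)² = 0.111

Forward pass:
ES_A = 0; EF_A = 13
ES_B = 13; EF_B = 13+7 = 20
ES_C = 13; EF_C = 13+13 = 26
ES_D = 20; EF_D = 20+12 = 32
ES_E = max(EF_A=13, EF_D=32) = 32; EF_E = 32+11 = 43
ES_F = 32; EF_F = 32+13 = 45
ES_G = max(EF_C=26, EF_E=43, EF_F=45) = 45; EF_G = 45+11 = 56
Expected project duration μ = 56 days. Critical path: A → B → D → F → G.

Variance along critical path = 4.000 + 4.000 + 5.444 + 7.111 + 0.111 = 20.667; σ = √20.667 = 4.546 days.
Z = (65 − 56) / 4.546 = 1.980
P(T ≤ 65) = Φ(1.980) ≈ 0.976

0.976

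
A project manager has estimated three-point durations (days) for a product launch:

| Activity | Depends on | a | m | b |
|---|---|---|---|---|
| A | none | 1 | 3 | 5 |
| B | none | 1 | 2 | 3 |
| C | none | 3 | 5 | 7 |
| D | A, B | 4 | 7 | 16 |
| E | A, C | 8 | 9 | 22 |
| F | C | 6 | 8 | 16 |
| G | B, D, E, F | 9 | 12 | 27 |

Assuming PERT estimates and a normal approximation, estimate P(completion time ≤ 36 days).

0.940

te_A = (1 + 4·3 + 5)/6 = 18/6 = 3; σ²_A = ((5−1)/6)² = 0.444
te_B = (1 + 4·2 + 3)/6 = 12/6 = 2; σ²_B = ((3−1)/6)² = 0.111
te_C = (3 + 4·5 + 7)/6 = 30/6 = 5; σ²_C = ((7−3)/6)² = 0.444
te_D = (4 + 4·7 + 16)/6 = 48/6 = 8; σ²_D = ((16−4)/6)² = 4.000
te_E = (8 + 4·9 + 22)/6 = 66/6 = 11; σ²_E = ((22−8)/6)² = 5.444
te_F = (6 + 4·8 + 16)/6 = 54/6 = 9; σ²_F = ((16−6)/6)² = 2.778
te_G = (9 + 4·12 + 27)/6 = 84/6 = 14; σ²_G = ((27−9)/6)² = 9.000

Forward pass:
ES_A = 0; EF_A = 3
ES_B = 0; EF_B = 2
ES_C = 0; EF_C = 5
ES_D = max(EF_A=3, EF_B=2) = 3; EF_D = 3+8 = 11
ES_E = max(EF_A=3, EF_C=5) = 5; EF_E = 5+11 = 16
ES_F = 5; EF_F = 5+9 = 14
ES_G = max(EF_B=2, EF_D=11, EF_E=16, EF_F=14) = 16; EF_G = 16+14 = 30
Expected project duration μ = 30 days. Critical path: C → E → G.

Variance along critical path = 0.444 + 5.444 + 9.000 = 14.889; σ = √14.889 = 3.859 days.
Z = (36 − 30) / 3.859 = 1.555
P(T ≤ 36) = Φ(1.555) ≈ 0.940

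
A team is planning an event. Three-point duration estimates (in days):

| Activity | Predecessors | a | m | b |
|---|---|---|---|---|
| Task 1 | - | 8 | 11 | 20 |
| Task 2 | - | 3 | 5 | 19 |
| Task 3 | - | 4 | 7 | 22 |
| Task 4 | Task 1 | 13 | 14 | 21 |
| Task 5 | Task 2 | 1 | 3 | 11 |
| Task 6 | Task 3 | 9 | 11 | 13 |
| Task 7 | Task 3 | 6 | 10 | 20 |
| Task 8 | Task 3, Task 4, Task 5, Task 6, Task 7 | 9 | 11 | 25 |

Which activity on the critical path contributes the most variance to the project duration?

te_Task 1 = (8 + 4·11 + 20)/6 = 72/6 = 12; σ²_Task 1 = ((20−8)/6)² = 4.000
te_Task 2 = (3 + 4·5 + 19)/6 = 42/6 = 7; σ²_Task 2 = ((19−3)/6)² = 7.111
te_Task 3 = (4 + 4·7 + 22)/6 = 54/6 = 9; σ²_Task 3 = ((22−4)/6)² = 9.000
te_Task 4 = (13 + 4·14 + 21)/6 = 90/6 = 15; σ²_Task 4 = ((21−13)/6)² = 1.778
te_Task 5 = (1 + 4·3 + 11)/6 = 24/6 = 4; σ²_Task 5 = ((11−1)/6)² = 2.778
te_Task 6 = (9 + 4·11 + 13)/6 = 66/6 = 11; σ²_Task 6 = ((13−9)/6)² = 0.444
te_Task 7 = (6 + 4·10 + 20)/6 = 66/6 = 11; σ²_Task 7 = ((20−6)/6)² = 5.444
te_Task 8 = (9 + 4·11 + 25)/6 = 78/6 = 13; σ²_Task 8 = ((25−9)/6)² = 7.111

Forward pass:
ES_Task 1 = 0; EF_Task 1 = 12
ES_Task 2 = 0; EF_Task 2 = 7
ES_Task 3 = 0; EF_Task 3 = 9
ES_Task 4 = 12; EF_Task 4 = 12+15 = 27
ES_Task 5 = 7; EF_Task 5 = 7+4 = 11
ES_Task 6 = 9; EF_Task 6 = 9+11 = 20
ES_Task 7 = 9; EF_Task 7 = 9+11 = 20
ES_Task 8 = max(EF_Task 3=9, EF_Task 4=27, EF_Task 5=11, EF_Task 6=20, EF_Task 7=20) = 27; EF_Task 8 = 27+13 = 40
Expected project duration μ = 40 days. Critical path: Task 1 → Task 4 → Task 8.

Variances on critical path: σ²_Task 1=4.000, σ²_Task 4=1.778, σ²_Task 8=7.111.
Largest is σ²_Task 8 = 7.111.

Task 8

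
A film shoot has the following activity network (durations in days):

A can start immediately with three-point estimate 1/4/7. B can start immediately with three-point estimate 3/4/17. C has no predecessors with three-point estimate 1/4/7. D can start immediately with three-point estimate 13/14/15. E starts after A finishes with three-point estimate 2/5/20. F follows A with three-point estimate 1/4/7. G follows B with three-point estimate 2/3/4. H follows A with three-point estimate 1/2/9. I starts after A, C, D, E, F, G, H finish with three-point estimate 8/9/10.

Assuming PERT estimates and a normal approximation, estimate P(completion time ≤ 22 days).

te_A = (1 + 4·4 + 7)/6 = 24/6 = 4; σ²_A = ((7−1)/6)² = 1.000
te_B = (3 + 4·4 + 17)/6 = 36/6 = 6; σ²_B = ((17−3)/6)² = 5.444
te_C = (1 + 4·4 + 7)/6 = 24/6 = 4; σ²_C = ((7−1)/6)² = 1.000
te_D = (13 + 4·14 + 15)/6 = 84/6 = 14; σ²_D = ((15−13)/6)² = 0.111
te_E = (2 + 4·5 + 20)/6 = 42/6 = 7; σ²_E = ((20−2)/6)² = 9.000
te_F = (1 + 4·4 + 7)/6 = 24/6 = 4; σ²_F = ((7−1)/6)² = 1.000
te_G = (2 + 4·3 + 4)/6 = 18/6 = 3; σ²_G = ((4−2)/6)² = 0.111
te_H = (1 + 4·2 + 9)/6 = 18/6 = 3; σ²_H = ((9−1)/6)² = 1.778
te_I = (8 + 4·9 + 10)/6 = 54/6 = 9; σ²_I = ((10−8)/6)² = 0.111

Forward pass:
ES_A = 0; EF_A = 4
ES_B = 0; EF_B = 6
ES_C = 0; EF_C = 4
ES_D = 0; EF_D = 14
ES_E = 4; EF_E = 4+7 = 11
ES_F = 4; EF_F = 4+4 = 8
ES_G = 6; EF_G = 6+3 = 9
ES_H = 4; EF_H = 4+3 = 7
ES_I = max(EF_A=4, EF_C=4, EF_D=14, EF_E=11, EF_F=8, EF_G=9, EF_H=7) = 14; EF_I = 14+9 = 23
Expected project duration μ = 23 days. Critical path: D → I.

Variance along critical path = 0.111 + 0.111 = 0.222; σ = √0.222 = 0.471 days.
Z = (22 − 23) / 0.471 = -2.121
P(T ≤ 22) = Φ(-2.121) ≈ 0.017

0.017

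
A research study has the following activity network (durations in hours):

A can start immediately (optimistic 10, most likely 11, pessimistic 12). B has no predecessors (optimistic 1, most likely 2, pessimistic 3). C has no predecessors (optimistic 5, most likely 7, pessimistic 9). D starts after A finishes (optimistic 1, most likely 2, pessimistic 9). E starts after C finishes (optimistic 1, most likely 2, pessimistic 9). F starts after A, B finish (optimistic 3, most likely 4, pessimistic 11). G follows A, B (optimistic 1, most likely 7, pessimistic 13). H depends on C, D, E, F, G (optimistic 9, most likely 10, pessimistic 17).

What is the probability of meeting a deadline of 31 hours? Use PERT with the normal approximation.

0.795

te_A = (10 + 4·11 + 12)/6 = 66/6 = 11; σ²_A = ((12−10)/6)² = 0.111
te_B = (1 + 4·2 + 3)/6 = 12/6 = 2; σ²_B = ((3−1)/6)² = 0.111
te_C = (5 + 4·7 + 9)/6 = 42/6 = 7; σ²_C = ((9−5)/6)² = 0.444
te_D = (1 + 4·2 + 9)/6 = 18/6 = 3; σ²_D = ((9−1)/6)² = 1.778
te_E = (1 + 4·2 + 9)/6 = 18/6 = 3; σ²_E = ((9−1)/6)² = 1.778
te_F = (3 + 4·4 + 11)/6 = 30/6 = 5; σ²_F = ((11−3)/6)² = 1.778
te_G = (1 + 4·7 + 13)/6 = 42/6 = 7; σ²_G = ((13−1)/6)² = 4.000
te_H = (9 + 4·10 + 17)/6 = 66/6 = 11; σ²_H = ((17−9)/6)² = 1.778

Forward pass:
ES_A = 0; EF_A = 11
ES_B = 0; EF_B = 2
ES_C = 0; EF_C = 7
ES_D = 11; EF_D = 11+3 = 14
ES_E = 7; EF_E = 7+3 = 10
ES_F = max(EF_A=11, EF_B=2) = 11; EF_F = 11+5 = 16
ES_G = max(EF_A=11, EF_B=2) = 11; EF_G = 11+7 = 18
ES_H = max(EF_C=7, EF_D=14, EF_E=10, EF_F=16, EF_G=18) = 18; EF_H = 18+11 = 29
Expected project duration μ = 29 hours. Critical path: A → G → H.

Variance along critical path = 0.111 + 4.000 + 1.778 = 5.889; σ = √5.889 = 2.427 hours.
Z = (31 − 29) / 2.427 = 0.824
P(T ≤ 31) = Φ(0.824) ≈ 0.795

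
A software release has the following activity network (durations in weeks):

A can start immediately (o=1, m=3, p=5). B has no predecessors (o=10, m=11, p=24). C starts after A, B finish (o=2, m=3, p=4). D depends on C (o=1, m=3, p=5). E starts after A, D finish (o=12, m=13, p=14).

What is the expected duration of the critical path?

te_A = (1 + 4·3 + 5)/6 = 18/6 = 3
te_B = (10 + 4·11 + 24)/6 = 78/6 = 13
te_C = (2 + 4·3 + 4)/6 = 18/6 = 3
te_D = (1 + 4·3 + 5)/6 = 18/6 = 3
te_E = (12 + 4·13 + 14)/6 = 78/6 = 13

Forward pass:
ES_A = 0; EF_A = 3
ES_B = 0; EF_B = 13
ES_C = max(EF_A=3, EF_B=13) = 13; EF_C = 13+3 = 16
ES_D = 16; EF_D = 16+3 = 19
ES_E = max(EF_A=3, EF_D=19) = 19; EF_E = 19+13 = 32
Expected project duration μ = 32 weeks. Critical path: B → C → D → E.

32 weeks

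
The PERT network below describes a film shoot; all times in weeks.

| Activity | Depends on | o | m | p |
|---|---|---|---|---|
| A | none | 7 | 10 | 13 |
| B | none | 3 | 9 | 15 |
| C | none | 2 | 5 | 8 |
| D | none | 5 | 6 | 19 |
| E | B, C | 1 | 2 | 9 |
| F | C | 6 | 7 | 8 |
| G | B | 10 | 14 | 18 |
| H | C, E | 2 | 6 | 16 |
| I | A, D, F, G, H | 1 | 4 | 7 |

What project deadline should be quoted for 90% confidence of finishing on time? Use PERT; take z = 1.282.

te_A = (7 + 4·10 + 13)/6 = 60/6 = 10; σ²_A = ((13−7)/6)² = 1.000
te_B = (3 + 4·9 + 15)/6 = 54/6 = 9; σ²_B = ((15−3)/6)² = 4.000
te_C = (2 + 4·5 + 8)/6 = 30/6 = 5; σ²_C = ((8−2)/6)² = 1.000
te_D = (5 + 4·6 + 19)/6 = 48/6 = 8; σ²_D = ((19−5)/6)² = 5.444
te_E = (1 + 4·2 + 9)/6 = 18/6 = 3; σ²_E = ((9−1)/6)² = 1.778
te_F = (6 + 4·7 + 8)/6 = 42/6 = 7; σ²_F = ((8−6)/6)² = 0.111
te_G = (10 + 4·14 + 18)/6 = 84/6 = 14; σ²_G = ((18−10)/6)² = 1.778
te_H = (2 + 4·6 + 16)/6 = 42/6 = 7; σ²_H = ((16−2)/6)² = 5.444
te_I = (1 + 4·4 + 7)/6 = 24/6 = 4; σ²_I = ((7−1)/6)² = 1.000

Forward pass:
ES_A = 0; EF_A = 10
ES_B = 0; EF_B = 9
ES_C = 0; EF_C = 5
ES_D = 0; EF_D = 8
ES_E = max(EF_B=9, EF_C=5) = 9; EF_E = 9+3 = 12
ES_F = 5; EF_F = 5+7 = 12
ES_G = 9; EF_G = 9+14 = 23
ES_H = max(EF_C=5, EF_E=12) = 12; EF_H = 12+7 = 19
ES_I = max(EF_A=10, EF_D=8, EF_F=12, EF_G=23, EF_H=19) = 23; EF_I = 23+4 = 27
Expected project duration μ = 27 weeks. Critical path: B → G → I.

Variance along critical path = 4.000 + 1.778 + 1.000 = 6.778; σ = 2.603 weeks.
D = μ + z·σ = 27 + 1.282·2.603 = 30.3 weeks

30.3 weeks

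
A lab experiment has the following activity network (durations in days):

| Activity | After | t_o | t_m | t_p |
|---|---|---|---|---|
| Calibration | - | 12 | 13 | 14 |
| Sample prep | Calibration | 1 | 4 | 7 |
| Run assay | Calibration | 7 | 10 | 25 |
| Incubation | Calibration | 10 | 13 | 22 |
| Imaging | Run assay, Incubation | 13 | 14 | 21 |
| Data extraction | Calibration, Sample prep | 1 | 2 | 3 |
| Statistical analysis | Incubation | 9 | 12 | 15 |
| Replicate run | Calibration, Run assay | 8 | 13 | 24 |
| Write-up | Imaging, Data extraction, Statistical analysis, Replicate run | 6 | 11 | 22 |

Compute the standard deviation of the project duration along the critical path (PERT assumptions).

te_Calibration = (12 + 4·13 + 14)/6 = 78/6 = 13; σ²_Calibration = ((14−12)/6)² = 0.111
te_Sample prep = (1 + 4·4 + 7)/6 = 24/6 = 4; σ²_Sample prep = ((7−1)/6)² = 1.000
te_Run assay = (7 + 4·10 + 25)/6 = 72/6 = 12; σ²_Run assay = ((25−7)/6)² = 9.000
te_Incubation = (10 + 4·13 + 22)/6 = 84/6 = 14; σ²_Incubation = ((22−10)/6)² = 4.000
te_Imaging = (13 + 4·14 + 21)/6 = 90/6 = 15; σ²_Imaging = ((21−13)/6)² = 1.778
te_Data extraction = (1 + 4·2 + 3)/6 = 12/6 = 2; σ²_Data extraction = ((3−1)/6)² = 0.111
te_Statistical analysis = (9 + 4·12 + 15)/6 = 72/6 = 12; σ²_Statistical analysis = ((15−9)/6)² = 1.000
te_Replicate run = (8 + 4·13 + 24)/6 = 84/6 = 14; σ²_Replicate run = ((24−8)/6)² = 7.111
te_Write-up = (6 + 4·11 + 22)/6 = 72/6 = 12; σ²_Write-up = ((22−6)/6)² = 7.111

Forward pass:
ES_Calibration = 0; EF_Calibration = 13
ES_Sample prep = 13; EF_Sample prep = 13+4 = 17
ES_Run assay = 13; EF_Run assay = 13+12 = 25
ES_Incubation = 13; EF_Incubation = 13+14 = 27
ES_Imaging = max(EF_Run assay=25, EF_Incubation=27) = 27; EF_Imaging = 27+15 = 42
ES_Data extraction = max(EF_Calibration=13, EF_Sample prep=17) = 17; EF_Data extraction = 17+2 = 19
ES_Statistical analysis = 27; EF_Statistical analysis = 27+12 = 39
ES_Replicate run = max(EF_Calibration=13, EF_Run assay=25) = 25; EF_Replicate run = 25+14 = 39
ES_Write-up = max(EF_Imaging=42, EF_Data extraction=19, EF_Statistical analysis=39, EF_Replicate run=39) = 42; EF_Write-up = 42+12 = 54
Expected project duration μ = 54 days. Critical path: Calibration → Incubation → Imaging → Write-up.

Variance along critical path = 0.111 + 4.000 + 1.778 + 7.111 = 13.000
σ = √13.000 = 3.606 days

3.61 days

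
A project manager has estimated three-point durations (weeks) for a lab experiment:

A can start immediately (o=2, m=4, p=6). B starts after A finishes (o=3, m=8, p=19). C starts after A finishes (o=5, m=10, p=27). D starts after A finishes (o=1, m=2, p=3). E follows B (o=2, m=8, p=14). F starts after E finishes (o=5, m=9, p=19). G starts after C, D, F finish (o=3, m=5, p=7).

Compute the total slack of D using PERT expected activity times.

25 weeks

te_A = (2 + 4·4 + 6)/6 = 24/6 = 4
te_B = (3 + 4·8 + 19)/6 = 54/6 = 9
te_C = (5 + 4·10 + 27)/6 = 72/6 = 12
te_D = (1 + 4·2 + 3)/6 = 12/6 = 2
te_E = (2 + 4·8 + 14)/6 = 48/6 = 8
te_F = (5 + 4·9 + 19)/6 = 60/6 = 10
te_G = (3 + 4·5 + 7)/6 = 30/6 = 5

Forward pass:
ES_A = 0; EF_A = 4
ES_B = 4; EF_B = 4+9 = 13
ES_C = 4; EF_C = 4+12 = 16
ES_D = 4; EF_D = 4+2 = 6
ES_E = 13; EF_E = 13+8 = 21
ES_F = 21; EF_F = 21+10 = 31
ES_G = max(EF_C=16, EF_D=6, EF_F=31) = 31; EF_G = 31+5 = 36
Expected project duration μ = 36 weeks. Critical path: A → B → E → F → G.

Backward pass:
LF_G = 36; LS_G = 36−5 = 31
LF_F = LS_G = 31; LS_F = 31−10 = 21
LF_E = LS_F = 21; LS_E = 21−8 = 13
LF_D = LS_G = 31; LS_D = 31−2 = 29
LF_C = LS_G = 31; LS_C = 31−12 = 19
LF_B = LS_E = 13; LS_B = 13−9 = 4
LF_A = min(LS_B=4, LS_C=19, LS_D=29) = 4; LS_A = 4−4 = 0
Slack_D = LS_D − ES_D = 29 − 4 = 25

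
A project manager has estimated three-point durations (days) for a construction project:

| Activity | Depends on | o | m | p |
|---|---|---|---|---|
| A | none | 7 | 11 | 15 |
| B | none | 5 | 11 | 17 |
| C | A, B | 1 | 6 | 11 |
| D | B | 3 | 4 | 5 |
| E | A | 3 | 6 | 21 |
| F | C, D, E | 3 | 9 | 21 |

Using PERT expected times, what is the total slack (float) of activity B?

te_A = (7 + 4·11 + 15)/6 = 66/6 = 11
te_B = (5 + 4·11 + 17)/6 = 66/6 = 11
te_C = (1 + 4·6 + 11)/6 = 36/6 = 6
te_D = (3 + 4·4 + 5)/6 = 24/6 = 4
te_E = (3 + 4·6 + 21)/6 = 48/6 = 8
te_F = (3 + 4·9 + 21)/6 = 60/6 = 10

Forward pass:
ES_A = 0; EF_A = 11
ES_B = 0; EF_B = 11
ES_C = max(EF_A=11, EF_B=11) = 11; EF_C = 11+6 = 17
ES_D = 11; EF_D = 11+4 = 15
ES_E = 11; EF_E = 11+8 = 19
ES_F = max(EF_C=17, EF_D=15, EF_E=19) = 19; EF_F = 19+10 = 29
Expected project duration μ = 29 days. Critical path: A → E → F.

Backward pass:
LF_F = 29; LS_F = 29−10 = 19
LF_E = LS_F = 19; LS_E = 19−8 = 11
LF_D = LS_F = 19; LS_D = 19−4 = 15
LF_C = LS_F = 19; LS_C = 19−6 = 13
LF_B = min(LS_C=13, LS_D=15) = 13; LS_B = 13−11 = 2
LF_A = min(LS_C=13, LS_E=11) = 11; LS_A = 11−11 = 0
Slack_B = LS_B − ES_B = 2 − 0 = 2

2 days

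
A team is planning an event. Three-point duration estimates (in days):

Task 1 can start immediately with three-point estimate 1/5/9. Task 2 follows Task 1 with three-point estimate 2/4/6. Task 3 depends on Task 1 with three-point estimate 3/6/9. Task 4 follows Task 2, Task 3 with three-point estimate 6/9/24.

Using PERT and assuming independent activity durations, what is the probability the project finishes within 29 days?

0.979

te_Task 1 = (1 + 4·5 + 9)/6 = 30/6 = 5; σ²_Task 1 = ((9−1)/6)² = 1.778
te_Task 2 = (2 + 4·4 + 6)/6 = 24/6 = 4; σ²_Task 2 = ((6−2)/6)² = 0.444
te_Task 3 = (3 + 4·6 + 9)/6 = 36/6 = 6; σ²_Task 3 = ((9−3)/6)² = 1.000
te_Task 4 = (6 + 4·9 + 24)/6 = 66/6 = 11; σ²_Task 4 = ((24−6)/6)² = 9.000

Forward pass:
ES_Task 1 = 0; EF_Task 1 = 5
ES_Task 2 = 5; EF_Task 2 = 5+4 = 9
ES_Task 3 = 5; EF_Task 3 = 5+6 = 11
ES_Task 4 = max(EF_Task 2=9, EF_Task 3=11) = 11; EF_Task 4 = 11+11 = 22
Expected project duration μ = 22 days. Critical path: Task 1 → Task 3 → Task 4.

Variance along critical path = 1.778 + 1.000 + 9.000 = 11.778; σ = √11.778 = 3.432 days.
Z = (29 − 22) / 3.432 = 2.040
P(T ≤ 29) = Φ(2.040) ≈ 0.979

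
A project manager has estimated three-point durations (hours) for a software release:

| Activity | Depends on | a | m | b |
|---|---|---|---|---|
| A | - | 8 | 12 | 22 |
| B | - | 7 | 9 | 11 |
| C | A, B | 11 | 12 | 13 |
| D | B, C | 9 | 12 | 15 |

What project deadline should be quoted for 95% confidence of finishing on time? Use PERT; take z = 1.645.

41.2 hours

te_A = (8 + 4·12 + 22)/6 = 78/6 = 13; σ²_A = ((22−8)/6)² = 5.444
te_B = (7 + 4·9 + 11)/6 = 54/6 = 9; σ²_B = ((11−7)/6)² = 0.444
te_C = (11 + 4·12 + 13)/6 = 72/6 = 12; σ²_C = ((13−11)/6)² = 0.111
te_D = (9 + 4·12 + 15)/6 = 72/6 = 12; σ²_D = ((15−9)/6)² = 1.000

Forward pass:
ES_A = 0; EF_A = 13
ES_B = 0; EF_B = 9
ES_C = max(EF_A=13, EF_B=9) = 13; EF_C = 13+12 = 25
ES_D = max(EF_B=9, EF_C=25) = 25; EF_D = 25+12 = 37
Expected project duration μ = 37 hours. Critical path: A → C → D.

Variance along critical path = 5.444 + 0.111 + 1.000 = 6.556; σ = 2.560 hours.
D = μ + z·σ = 37 + 1.645·2.560 = 41.2 hours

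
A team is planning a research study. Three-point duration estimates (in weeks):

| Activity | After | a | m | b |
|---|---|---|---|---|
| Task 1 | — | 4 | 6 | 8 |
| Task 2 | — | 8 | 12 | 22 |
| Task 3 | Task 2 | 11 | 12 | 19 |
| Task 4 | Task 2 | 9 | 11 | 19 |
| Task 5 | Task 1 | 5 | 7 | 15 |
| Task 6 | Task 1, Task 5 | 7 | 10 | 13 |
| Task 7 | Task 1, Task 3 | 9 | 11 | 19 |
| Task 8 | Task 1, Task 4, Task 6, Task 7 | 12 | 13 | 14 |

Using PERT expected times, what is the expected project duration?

te_Task 1 = (4 + 4·6 + 8)/6 = 36/6 = 6
te_Task 2 = (8 + 4·12 + 22)/6 = 78/6 = 13
te_Task 3 = (11 + 4·12 + 19)/6 = 78/6 = 13
te_Task 4 = (9 + 4·11 + 19)/6 = 72/6 = 12
te_Task 5 = (5 + 4·7 + 15)/6 = 48/6 = 8
te_Task 6 = (7 + 4·10 + 13)/6 = 60/6 = 10
te_Task 7 = (9 + 4·11 + 19)/6 = 72/6 = 12
te_Task 8 = (12 + 4·13 + 14)/6 = 78/6 = 13

Forward pass:
ES_Task 1 = 0; EF_Task 1 = 6
ES_Task 2 = 0; EF_Task 2 = 13
ES_Task 3 = 13; EF_Task 3 = 13+13 = 26
ES_Task 4 = 13; EF_Task 4 = 13+12 = 25
ES_Task 5 = 6; EF_Task 5 = 6+8 = 14
ES_Task 6 = max(EF_Task 1=6, EF_Task 5=14) = 14; EF_Task 6 = 14+10 = 24
ES_Task 7 = max(EF_Task 1=6, EF_Task 3=26) = 26; EF_Task 7 = 26+12 = 38
ES_Task 8 = max(EF_Task 1=6, EF_Task 4=25, EF_Task 6=24, EF_Task 7=38) = 38; EF_Task 8 = 38+13 = 51
Expected project duration μ = 51 weeks. Critical path: Task 2 → Task 3 → Task 7 → Task 8.

51 weeks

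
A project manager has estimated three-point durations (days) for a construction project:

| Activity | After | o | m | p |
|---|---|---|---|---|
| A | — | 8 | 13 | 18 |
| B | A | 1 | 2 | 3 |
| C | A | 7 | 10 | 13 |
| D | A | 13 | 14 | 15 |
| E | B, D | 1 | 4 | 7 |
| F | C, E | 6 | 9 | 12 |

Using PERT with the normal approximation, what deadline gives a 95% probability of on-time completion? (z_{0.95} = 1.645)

43.6 days

te_A = (8 + 4·13 + 18)/6 = 78/6 = 13; σ²_A = ((18−8)/6)² = 2.778
te_B = (1 + 4·2 + 3)/6 = 12/6 = 2; σ²_B = ((3−1)/6)² = 0.111
te_C = (7 + 4·10 + 13)/6 = 60/6 = 10; σ²_C = ((13−7)/6)² = 1.000
te_D = (13 + 4·14 + 15)/6 = 84/6 = 14; σ²_D = ((15−13)/6)² = 0.111
te_E = (1 + 4·4 + 7)/6 = 24/6 = 4; σ²_E = ((7−1)/6)² = 1.000
te_F = (6 + 4·9 + 12)/6 = 54/6 = 9; σ²_F = ((12−6)/6)² = 1.000

Forward pass:
ES_A = 0; EF_A = 13
ES_B = 13; EF_B = 13+2 = 15
ES_C = 13; EF_C = 13+10 = 23
ES_D = 13; EF_D = 13+14 = 27
ES_E = max(EF_B=15, EF_D=27) = 27; EF_E = 27+4 = 31
ES_F = max(EF_C=23, EF_E=31) = 31; EF_F = 31+9 = 40
Expected project duration μ = 40 days. Critical path: A → D → E → F.

Variance along critical path = 2.778 + 0.111 + 1.000 + 1.000 = 4.889; σ = 2.211 days.
D = μ + z·σ = 40 + 1.645·2.211 = 43.6 days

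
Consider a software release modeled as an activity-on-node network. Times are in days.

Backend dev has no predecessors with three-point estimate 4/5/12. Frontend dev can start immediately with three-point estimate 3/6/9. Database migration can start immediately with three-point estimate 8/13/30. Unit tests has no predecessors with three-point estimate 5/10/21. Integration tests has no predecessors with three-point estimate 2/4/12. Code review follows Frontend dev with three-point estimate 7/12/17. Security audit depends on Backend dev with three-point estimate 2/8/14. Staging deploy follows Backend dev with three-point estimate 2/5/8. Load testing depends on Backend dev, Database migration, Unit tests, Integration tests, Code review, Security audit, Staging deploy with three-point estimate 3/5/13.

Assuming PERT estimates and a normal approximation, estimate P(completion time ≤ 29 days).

0.975

te_Backend dev = (4 + 4·5 + 12)/6 = 36/6 = 6; σ²_Backend dev = ((12−4)/6)² = 1.778
te_Frontend dev = (3 + 4·6 + 9)/6 = 36/6 = 6; σ²_Frontend dev = ((9−3)/6)² = 1.000
te_Database migration = (8 + 4·13 + 30)/6 = 90/6 = 15; σ²_Database migration = ((30−8)/6)² = 13.444
te_Unit tests = (5 + 4·10 + 21)/6 = 66/6 = 11; σ²_Unit tests = ((21−5)/6)² = 7.111
te_Integration tests = (2 + 4·4 + 12)/6 = 30/6 = 5; σ²_Integration tests = ((12−2)/6)² = 2.778
te_Code review = (7 + 4·12 + 17)/6 = 72/6 = 12; σ²_Code review = ((17−7)/6)² = 2.778
te_Security audit = (2 + 4·8 + 14)/6 = 48/6 = 8; σ²_Security audit = ((14−2)/6)² = 4.000
te_Staging deploy = (2 + 4·5 + 8)/6 = 30/6 = 5; σ²_Staging deploy = ((8−2)/6)² = 1.000
te_Load testing = (3 + 4·5 + 13)/6 = 36/6 = 6; σ²_Load testing = ((13−3)/6)² = 2.778

Forward pass:
ES_Backend dev = 0; EF_Backend dev = 6
ES_Frontend dev = 0; EF_Frontend dev = 6
ES_Database migration = 0; EF_Database migration = 15
ES_Unit tests = 0; EF_Unit tests = 11
ES_Integration tests = 0; EF_Integration tests = 5
ES_Code review = 6; EF_Code review = 6+12 = 18
ES_Security audit = 6; EF_Security audit = 6+8 = 14
ES_Staging deploy = 6; EF_Staging deploy = 6+5 = 11
ES_Load testing = max(EF_Backend dev=6, EF_Database migration=15, EF_Unit tests=11, EF_Integration tests=5, EF_Code review=18, EF_Security audit=14, EF_Staging deploy=11) = 18; EF_Load testing = 18+6 = 24
Expected project duration μ = 24 days. Critical path: Frontend dev → Code review → Load testing.

Variance along critical path = 1.000 + 2.778 + 2.778 = 6.556; σ = √6.556 = 2.560 days.
Z = (29 − 24) / 2.560 = 1.953
P(T ≤ 29) = Φ(1.953) ≈ 0.975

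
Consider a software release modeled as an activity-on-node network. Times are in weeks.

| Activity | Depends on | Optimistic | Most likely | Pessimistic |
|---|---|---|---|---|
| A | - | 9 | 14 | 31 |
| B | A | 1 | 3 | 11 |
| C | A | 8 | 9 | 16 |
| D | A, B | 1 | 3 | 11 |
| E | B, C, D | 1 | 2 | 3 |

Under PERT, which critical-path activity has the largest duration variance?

te_A = (9 + 4·14 + 31)/6 = 96/6 = 16; σ²_A = ((31−9)/6)² = 13.444
te_B = (1 + 4·3 + 11)/6 = 24/6 = 4; σ²_B = ((11−1)/6)² = 2.778
te_C = (8 + 4·9 + 16)/6 = 60/6 = 10; σ²_C = ((16−8)/6)² = 1.778
te_D = (1 + 4·3 + 11)/6 = 24/6 = 4; σ²_D = ((11−1)/6)² = 2.778
te_E = (1 + 4·2 + 3)/6 = 12/6 = 2; σ²_E = ((3−1)/6)² = 0.111

Forward pass:
ES_A = 0; EF_A = 16
ES_B = 16; EF_B = 16+4 = 20
ES_C = 16; EF_C = 16+10 = 26
ES_D = max(EF_A=16, EF_B=20) = 20; EF_D = 20+4 = 24
ES_E = max(EF_B=20, EF_C=26, EF_D=24) = 26; EF_E = 26+2 = 28
Expected project duration μ = 28 weeks. Critical path: A → C → E.

Variances on critical path: σ²_A=13.444, σ²_C=1.778, σ²_E=0.111.
Largest is σ²_A = 13.444.

A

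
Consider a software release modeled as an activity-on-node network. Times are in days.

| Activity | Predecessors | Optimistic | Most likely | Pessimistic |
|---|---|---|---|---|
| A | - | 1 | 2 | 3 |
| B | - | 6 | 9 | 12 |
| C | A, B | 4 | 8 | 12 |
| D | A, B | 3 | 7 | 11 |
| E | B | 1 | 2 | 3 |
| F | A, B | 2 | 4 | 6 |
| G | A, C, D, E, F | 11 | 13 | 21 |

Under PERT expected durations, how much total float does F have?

4 days

te_A = (1 + 4·2 + 3)/6 = 12/6 = 2
te_B = (6 + 4·9 + 12)/6 = 54/6 = 9
te_C = (4 + 4·8 + 12)/6 = 48/6 = 8
te_D = (3 + 4·7 + 11)/6 = 42/6 = 7
te_E = (1 + 4·2 + 3)/6 = 12/6 = 2
te_F = (2 + 4·4 + 6)/6 = 24/6 = 4
te_G = (11 + 4·13 + 21)/6 = 84/6 = 14

Forward pass:
ES_A = 0; EF_A = 2
ES_B = 0; EF_B = 9
ES_C = max(EF_A=2, EF_B=9) = 9; EF_C = 9+8 = 17
ES_D = max(EF_A=2, EF_B=9) = 9; EF_D = 9+7 = 16
ES_E = 9; EF_E = 9+2 = 11
ES_F = max(EF_A=2, EF_B=9) = 9; EF_F = 9+4 = 13
ES_G = max(EF_A=2, EF_C=17, EF_D=16, EF_E=11, EF_F=13) = 17; EF_G = 17+14 = 31
Expected project duration μ = 31 days. Critical path: B → C → G.

Backward pass:
LF_G = 31; LS_G = 31−14 = 17
LF_F = LS_G = 17; LS_F = 17−4 = 13
LF_E = LS_G = 17; LS_E = 17−2 = 15
LF_D = LS_G = 17; LS_D = 17−7 = 10
LF_C = LS_G = 17; LS_C = 17−8 = 9
LF_B = min(LS_C=9, LS_D=10, LS_E=15, LS_F=13) = 9; LS_B = 9−9 = 0
LF_A = min(LS_C=9, LS_D=10, LS_F=13, LS_G=17) = 9; LS_A = 9−2 = 7
Slack_F = LS_F − ES_F = 13 − 9 = 4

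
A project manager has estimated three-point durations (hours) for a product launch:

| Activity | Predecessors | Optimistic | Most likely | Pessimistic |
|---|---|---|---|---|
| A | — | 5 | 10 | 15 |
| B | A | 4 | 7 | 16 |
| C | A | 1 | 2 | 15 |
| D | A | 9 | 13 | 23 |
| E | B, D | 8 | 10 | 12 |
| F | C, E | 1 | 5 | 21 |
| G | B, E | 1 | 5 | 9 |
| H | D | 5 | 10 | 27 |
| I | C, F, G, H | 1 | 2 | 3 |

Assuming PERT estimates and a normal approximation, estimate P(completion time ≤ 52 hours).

te_A = (5 + 4·10 + 15)/6 = 60/6 = 10; σ²_A = ((15−5)/6)² = 2.778
te_B = (4 + 4·7 + 16)/6 = 48/6 = 8; σ²_B = ((16−4)/6)² = 4.000
te_C = (1 + 4·2 + 15)/6 = 24/6 = 4; σ²_C = ((15−1)/6)² = 5.444
te_D = (9 + 4·13 + 23)/6 = 84/6 = 14; σ²_D = ((23−9)/6)² = 5.444
te_E = (8 + 4·10 + 12)/6 = 60/6 = 10; σ²_E = ((12−8)/6)² = 0.444
te_F = (1 + 4·5 + 21)/6 = 42/6 = 7; σ²_F = ((21−1)/6)² = 11.111
te_G = (1 + 4·5 + 9)/6 = 30/6 = 5; σ²_G = ((9−1)/6)² = 1.778
te_H = (5 + 4·10 + 27)/6 = 72/6 = 12; σ²_H = ((27−5)/6)² = 13.444
te_I = (1 + 4·2 + 3)/6 = 12/6 = 2; σ²_I = ((3−1)/6)² = 0.111

Forward pass:
ES_A = 0; EF_A = 10
ES_B = 10; EF_B = 10+8 = 18
ES_C = 10; EF_C = 10+4 = 14
ES_D = 10; EF_D = 10+14 = 24
ES_E = max(EF_B=18, EF_D=24) = 24; EF_E = 24+10 = 34
ES_F = max(EF_C=14, EF_E=34) = 34; EF_F = 34+7 = 41
ES_G = max(EF_B=18, EF_E=34) = 34; EF_G = 34+5 = 39
ES_H = 24; EF_H = 24+12 = 36
ES_I = max(EF_C=14, EF_F=41, EF_G=39, EF_H=36) = 41; EF_I = 41+2 = 43
Expected project duration μ = 43 hours. Critical path: A → D → E → F → I.

Variance along critical path = 2.778 + 5.444 + 0.444 + 11.111 + 0.111 = 19.889; σ = √19.889 = 4.460 hours.
Z = (52 − 43) / 4.460 = 2.018
P(T ≤ 52) = Φ(2.018) ≈ 0.978

0.978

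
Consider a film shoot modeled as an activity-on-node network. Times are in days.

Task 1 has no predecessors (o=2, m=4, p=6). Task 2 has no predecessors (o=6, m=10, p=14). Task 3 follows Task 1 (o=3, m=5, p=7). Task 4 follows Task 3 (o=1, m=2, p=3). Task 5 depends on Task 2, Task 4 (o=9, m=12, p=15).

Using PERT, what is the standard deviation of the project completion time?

1.41 days

te_Task 1 = (2 + 4·4 + 6)/6 = 24/6 = 4; σ²_Task 1 = ((6−2)/6)² = 0.444
te_Task 2 = (6 + 4·10 + 14)/6 = 60/6 = 10; σ²_Task 2 = ((14−6)/6)² = 1.778
te_Task 3 = (3 + 4·5 + 7)/6 = 30/6 = 5; σ²_Task 3 = ((7−3)/6)² = 0.444
te_Task 4 = (1 + 4·2 + 3)/6 = 12/6 = 2; σ²_Task 4 = ((3−1)/6)² = 0.111
te_Task 5 = (9 + 4·12 + 15)/6 = 72/6 = 12; σ²_Task 5 = ((15−9)/6)² = 1.000

Forward pass:
ES_Task 1 = 0; EF_Task 1 = 4
ES_Task 2 = 0; EF_Task 2 = 10
ES_Task 3 = 4; EF_Task 3 = 4+5 = 9
ES_Task 4 = 9; EF_Task 4 = 9+2 = 11
ES_Task 5 = max(EF_Task 2=10, EF_Task 4=11) = 11; EF_Task 5 = 11+12 = 23
Expected project duration μ = 23 days. Critical path: Task 1 → Task 3 → Task 4 → Task 5.

Variance along critical path = 0.444 + 0.444 + 0.111 + 1.000 = 2.000
σ = √2.000 = 1.414 days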